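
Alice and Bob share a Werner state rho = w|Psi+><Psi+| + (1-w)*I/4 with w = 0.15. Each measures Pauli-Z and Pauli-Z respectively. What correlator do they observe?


|Psi+> = (|01> + |10>)/sqrt(2)
For the pure Bell state, <Z_A Z_B> = -1 (Bell-state Pauli correlator).
The maximally-mixed part I/4 has tr(I/4 * P tensor P) = 0 for any traceless Pauli P.
So <Z_A Z_B>_rho = w * (-1) + (1 - w) * 0
= 0.15 * (-1)
= -0.1500

-0.1500


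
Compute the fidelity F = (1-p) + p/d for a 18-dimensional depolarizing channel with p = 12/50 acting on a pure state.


F = (1-p) + p/d
= (1 - 0.2400) + 0.2400/18
= 0.7600 + 0.0133
= 0.7733

0.7733


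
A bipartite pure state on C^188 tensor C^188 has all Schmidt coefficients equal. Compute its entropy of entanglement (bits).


For a maximally entangled state in d x d:
S = log2(d) = log2(188)
= 7.5546

7.5546


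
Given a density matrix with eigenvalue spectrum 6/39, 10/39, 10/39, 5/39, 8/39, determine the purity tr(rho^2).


tr(rho^2) = sum of eigenvalues squared
= (6/39)^2 + (10/39)^2 + (10/39)^2 + (5/39)^2 + (8/39)^2
= (36 + 100 + 100 + 25 + 64) / 1521
= 325/1521
= 0.2137

0.2137


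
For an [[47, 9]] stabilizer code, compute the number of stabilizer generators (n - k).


For an [[n,k]] stabilizer code:
Number of stabilizer generators = n - k
= 47 - 9
= 38

38


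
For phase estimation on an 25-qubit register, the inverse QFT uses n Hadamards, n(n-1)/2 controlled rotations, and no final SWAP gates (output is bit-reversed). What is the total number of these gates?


Hadamard gates: 25
Controlled rotations: n*(n-1)/2 = 25*24/2 = 300
SWAP gates: 0 (omitted)
Total = 25 + 300
= 325

325


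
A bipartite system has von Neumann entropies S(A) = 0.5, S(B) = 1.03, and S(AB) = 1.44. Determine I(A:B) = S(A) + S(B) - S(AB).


I(A:B) = S(A) + S(B) - S(AB)
= 0.5 + 1.03 - 1.44
= 0.0900

0.0900


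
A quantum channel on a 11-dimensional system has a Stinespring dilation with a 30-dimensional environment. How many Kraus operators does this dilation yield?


Tracing out the environment in an orthonormal basis {|i>_E} gives Kraus operators K_i = <i|_E U |0>_E.
Number of Kraus operators = dim(H_env) = d_env
= 30

30


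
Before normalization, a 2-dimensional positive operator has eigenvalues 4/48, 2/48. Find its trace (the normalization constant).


tr(M) = sum of eigenvalues
= 4/48 + 2/48
= 6/48
= 0.1250

0.1250


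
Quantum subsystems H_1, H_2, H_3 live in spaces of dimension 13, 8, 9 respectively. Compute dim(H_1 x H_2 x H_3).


dim(H_1 x H_2 x H_3) = 13 * 8 * 9
= 104 * 9
= 936

936


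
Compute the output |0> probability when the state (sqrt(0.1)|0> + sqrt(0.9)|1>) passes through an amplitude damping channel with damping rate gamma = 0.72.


For amplitude damping with parameter gamma on state sqrt(a)|0> + sqrt(b)|1>:
alpha^2 = 0.1, beta^2 = 0.9
P(|0>) = alpha^2 + gamma * beta^2
= 0.1 + 0.72 * 0.9
= 0.1 + 0.6480
= 0.7480

0.7480


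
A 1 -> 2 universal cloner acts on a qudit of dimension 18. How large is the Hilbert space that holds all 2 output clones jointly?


Output space = H^(tensor 2) where dim(H) = 18
dim = 18^2
= 324

324


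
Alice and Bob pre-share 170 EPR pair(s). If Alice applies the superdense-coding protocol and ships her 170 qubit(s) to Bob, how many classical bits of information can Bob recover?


Superdense coding allows 2 classical bits per shared entangled pair.
170 pair(s) -> 2 * 170 = 340 classical bits

340


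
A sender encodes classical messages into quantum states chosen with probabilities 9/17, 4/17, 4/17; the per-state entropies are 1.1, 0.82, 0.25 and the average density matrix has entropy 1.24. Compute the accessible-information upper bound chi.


chi = S(rho) - sum_i p_i * S(rho_i)
Weighted entropy = 9/17 * 1.1 + 4/17 * 0.82 + 4/17 * 0.25
= 0.8341
chi = 1.24 - 0.8341
= 0.4059

0.4059


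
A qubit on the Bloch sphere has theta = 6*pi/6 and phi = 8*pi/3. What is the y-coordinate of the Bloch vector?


theta = 3.1416, phi = 8.3776
r_y = sin(theta)*sin(phi) = 0.0000 * 0.8660
r_y = 0.0000

0.0000


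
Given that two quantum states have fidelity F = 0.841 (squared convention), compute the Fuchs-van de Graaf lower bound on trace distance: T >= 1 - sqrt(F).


Fuchs-van de Graaf (squared-fidelity convention): 1 - sqrt(F) <= T <= sqrt(1 - F).
Lower bound: T >= 1 - sqrt(F)
sqrt(F) = sqrt(0.841) = 0.9171
T >= 1 - 0.9171
T >= 0.0829

0.0829


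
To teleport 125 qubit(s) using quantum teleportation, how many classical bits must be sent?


Quantum teleportation requires 2 classical bits per qubit teleported.
125 qubit(s) -> 2 * 125 = 250 classical bits

250


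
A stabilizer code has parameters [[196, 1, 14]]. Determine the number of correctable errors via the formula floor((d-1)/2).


Code parameters: [[196, 1, 14]], distance d = 14.
Number of correctable errors = floor((d-1)/2)
= floor((14 - 1)/2)
= floor(13/2)
= 6

6


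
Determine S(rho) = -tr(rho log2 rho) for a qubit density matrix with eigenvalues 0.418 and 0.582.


S = -p*log2(p) - (1-p)*log2(1-p)
p = 0.4180, 1-p = 0.5820
= -0.4180 * log2(0.4180) - 0.5820 * log2(0.5820)
= -(-0.5260) - (-0.4545)
= 0.9805

0.9805


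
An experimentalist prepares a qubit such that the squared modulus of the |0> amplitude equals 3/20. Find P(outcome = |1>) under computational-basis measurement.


|alpha|^2 = 3/20 = 0.1500
|beta|^2 = 1 - 3/20 = 17/20 = 0.8500
P(|1>) = |beta|^2 = 0.8500

0.8500


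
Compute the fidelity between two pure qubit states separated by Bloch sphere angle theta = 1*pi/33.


For states separated by angle theta on Bloch sphere:
F = cos^2(theta/2)
theta = 1*pi/33 = 0.0952
theta/2 = 0.0476
cos(theta/2) = 0.9989
F = 0.9977

0.9977


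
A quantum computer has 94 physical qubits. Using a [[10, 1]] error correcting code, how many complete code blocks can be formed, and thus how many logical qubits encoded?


Each code block uses 10 physical qubits for 1 logical qubit(s).
Number of complete blocks = floor(94 / 10) = 9
Logical qubits = 9 * 1
= 9

9


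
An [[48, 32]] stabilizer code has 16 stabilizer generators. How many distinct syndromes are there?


Each stabilizer generator gives a binary (+1 or -1) measurement outcome.
With 16 independent generators:
Total syndromes = 2^16
= 65536

65536


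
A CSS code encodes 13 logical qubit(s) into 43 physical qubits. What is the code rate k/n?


Code rate R = k/n
= 13/43
= 0.3023

0.3023


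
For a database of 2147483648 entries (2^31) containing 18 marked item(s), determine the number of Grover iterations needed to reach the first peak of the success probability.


After j Grover iterations the success probability is P(j) = sin^2((2j+1)*theta), where sin(theta) = sqrt(k/N).
N = 2^31 = 2147483648, k = 18
sin(theta) = sqrt(k/N) = 9.155273438e-05
theta = arcsin(sqrt(k/N)) = 9.15527345e-05 rad
P(j) reaches its first maximum when (2j+1)*theta is as close as possible to pi/2, i.e. j = round(pi/(4*theta) - 1/2).
pi/(4*theta) - 1/2 = 8578.1423
(For comparison, the common estimate pi/4 * sqrt(N/k) = 8578.6423; the exact maximiser is used here.)
Optimal iterations = 8578

8578


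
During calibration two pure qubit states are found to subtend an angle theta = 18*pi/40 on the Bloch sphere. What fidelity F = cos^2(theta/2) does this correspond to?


For states separated by angle theta on Bloch sphere:
F = cos^2(theta/2)
theta = 18*pi/40 = 1.4137
theta/2 = 0.7069
cos(theta/2) = 0.7604
F = 0.5782

0.5782


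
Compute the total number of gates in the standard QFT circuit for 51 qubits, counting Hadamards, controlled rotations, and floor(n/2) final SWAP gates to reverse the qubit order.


Hadamard gates: 51
Controlled rotations: n*(n-1)/2 = 51*50/2 = 1275
SWAP gates: floor(n/2) = floor(51/2) = 25
Total = 51 + 1275 + 25
= 1351

1351


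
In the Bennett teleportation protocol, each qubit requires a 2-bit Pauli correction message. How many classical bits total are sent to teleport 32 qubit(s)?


Quantum teleportation requires 2 classical bits per qubit teleported.
32 qubit(s) -> 2 * 32 = 64 classical bits

64


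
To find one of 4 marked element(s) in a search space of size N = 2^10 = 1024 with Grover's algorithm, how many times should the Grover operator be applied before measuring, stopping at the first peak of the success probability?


After j Grover iterations the success probability is P(j) = sin^2((2j+1)*theta), where sin(theta) = sqrt(k/N).
N = 2^10 = 1024, k = 4
sin(theta) = sqrt(k/N) = 0.0625
theta = arcsin(sqrt(k/N)) = 0.0625407618 rad
P(j) reaches its first maximum when (2j+1)*theta is as close as possible to pi/2, i.e. j = round(pi/(4*theta) - 1/2).
pi/(4*theta) - 1/2 = 12.0582
(For comparison, the common estimate pi/4 * sqrt(N/k) = 12.5664; the exact maximiser is used here.)
Optimal iterations = 12

12


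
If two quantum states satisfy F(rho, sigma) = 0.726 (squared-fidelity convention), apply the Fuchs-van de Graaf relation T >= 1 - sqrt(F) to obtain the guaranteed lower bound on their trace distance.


Fuchs-van de Graaf (squared-fidelity convention): 1 - sqrt(F) <= T <= sqrt(1 - F).
Lower bound: T >= 1 - sqrt(F)
sqrt(F) = sqrt(0.726) = 0.8521
T >= 1 - 0.8521
T >= 0.1479

0.1479


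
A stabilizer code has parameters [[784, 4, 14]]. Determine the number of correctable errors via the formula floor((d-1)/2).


Code parameters: [[784, 4, 14]], distance d = 14.
Number of correctable errors = floor((d-1)/2)
= floor((14 - 1)/2)
= floor(13/2)
= 6

6


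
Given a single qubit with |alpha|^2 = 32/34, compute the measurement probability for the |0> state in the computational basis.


|alpha|^2 = 32/34 = 0.9412
|beta|^2 = 1 - 32/34 = 2/34 = 0.0588
P(|0>) = |alpha|^2 = 0.9412

0.9412


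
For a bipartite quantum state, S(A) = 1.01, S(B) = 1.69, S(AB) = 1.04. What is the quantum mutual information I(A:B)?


I(A:B) = S(A) + S(B) - S(AB)
= 1.01 + 1.69 - 1.04
= 1.6600

1.6600


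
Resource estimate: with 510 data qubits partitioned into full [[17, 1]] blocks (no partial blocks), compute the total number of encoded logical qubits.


Each code block uses 17 physical qubits for 1 logical qubit(s).
Number of complete blocks = floor(510 / 17) = 30
Logical qubits = 30 * 1
= 30

30


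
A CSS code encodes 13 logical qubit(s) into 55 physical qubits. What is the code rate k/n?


Code rate R = k/n
= 13/55
= 0.2364

0.2364


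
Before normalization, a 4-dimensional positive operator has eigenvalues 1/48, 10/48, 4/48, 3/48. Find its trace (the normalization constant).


tr(M) = sum of eigenvalues
= 1/48 + 10/48 + 4/48 + 3/48
= 18/48
= 0.3750

0.3750


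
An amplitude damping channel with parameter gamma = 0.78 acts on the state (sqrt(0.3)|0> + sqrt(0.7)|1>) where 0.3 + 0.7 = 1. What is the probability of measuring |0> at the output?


For amplitude damping with parameter gamma on state sqrt(a)|0> + sqrt(b)|1>:
alpha^2 = 0.3, beta^2 = 0.7
P(|0>) = alpha^2 + gamma * beta^2
= 0.3 + 0.78 * 0.7
= 0.3 + 0.5460
= 0.8460

0.8460


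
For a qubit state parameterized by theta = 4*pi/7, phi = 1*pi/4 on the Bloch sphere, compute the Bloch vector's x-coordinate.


theta = 1.7952, phi = 0.7854
r_x = sin(theta)*cos(phi) = 0.9749 * 0.7071
r_x = 0.6894

0.6894


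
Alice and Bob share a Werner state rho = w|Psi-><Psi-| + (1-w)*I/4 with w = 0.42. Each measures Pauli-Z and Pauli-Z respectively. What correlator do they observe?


|Psi-> = (|01> - |10>)/sqrt(2)
For the pure Bell state, <Z_A Z_B> = -1 (Bell-state Pauli correlator).
The maximally-mixed part I/4 has tr(I/4 * P tensor P) = 0 for any traceless Pauli P.
So <Z_A Z_B>_rho = w * (-1) + (1 - w) * 0
= 0.42 * (-1)
= -0.4200

-0.4200


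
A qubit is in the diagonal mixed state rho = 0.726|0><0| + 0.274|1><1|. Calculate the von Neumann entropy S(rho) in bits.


S = -p*log2(p) - (1-p)*log2(1-p)
p = 0.7260, 1-p = 0.2740
= -0.7260 * log2(0.7260) - 0.2740 * log2(0.2740)
= -(-0.3354) - (-0.5118)
= 0.8471

0.8471


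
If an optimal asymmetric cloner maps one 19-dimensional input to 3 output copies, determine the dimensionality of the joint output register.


Output space = H^(tensor 3) where dim(H) = 19
dim = 19^3
= 361 (after 2 factors)
= 6859 (after 3 factors)
= 6859

6859


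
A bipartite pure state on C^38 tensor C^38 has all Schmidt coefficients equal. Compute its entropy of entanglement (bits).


For a maximally entangled state in d x d:
S = log2(d) = log2(38)
= 5.2479

5.2479


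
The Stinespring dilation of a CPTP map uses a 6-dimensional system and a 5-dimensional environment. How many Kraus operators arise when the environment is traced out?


Tracing out the environment in an orthonormal basis {|i>_E} gives Kraus operators K_i = <i|_E U |0>_E.
Number of Kraus operators = dim(H_env) = d_env
= 5

5


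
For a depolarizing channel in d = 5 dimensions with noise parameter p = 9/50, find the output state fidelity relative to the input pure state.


F = (1-p) + p/d
= (1 - 0.1800) + 0.1800/5
= 0.8200 + 0.0360
= 0.8560

0.8560


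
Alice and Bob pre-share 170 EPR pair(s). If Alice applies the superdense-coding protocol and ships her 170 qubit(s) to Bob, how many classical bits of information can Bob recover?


Superdense coding allows 2 classical bits per shared entangled pair.
170 pair(s) -> 2 * 170 = 340 classical bits

340


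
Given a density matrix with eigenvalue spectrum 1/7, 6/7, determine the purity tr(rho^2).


tr(rho^2) = sum of eigenvalues squared
= (1/7)^2 + (6/7)^2
= (1 + 36) / 49
= 37/49
= 0.7551

0.7551


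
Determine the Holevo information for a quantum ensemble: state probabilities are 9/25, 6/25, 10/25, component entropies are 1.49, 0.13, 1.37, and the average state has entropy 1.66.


chi = S(rho) - sum_i p_i * S(rho_i)
Weighted entropy = 9/25 * 1.49 + 6/25 * 0.13 + 10/25 * 1.37
= 1.1156
chi = 1.66 - 1.1156
= 0.5444

0.5444


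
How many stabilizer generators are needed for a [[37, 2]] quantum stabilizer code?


For an [[n,k]] stabilizer code:
Number of stabilizer generators = n - k
= 37 - 2
= 35

35


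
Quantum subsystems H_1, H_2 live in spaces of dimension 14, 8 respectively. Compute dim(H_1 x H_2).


dim(H_1 x H_2) = 14 * 8
= 112

112


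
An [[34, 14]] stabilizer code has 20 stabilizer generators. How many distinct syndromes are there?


Each stabilizer generator gives a binary (+1 or -1) measurement outcome.
With 20 independent generators:
Total syndromes = 2^20
= 1048576

1048576


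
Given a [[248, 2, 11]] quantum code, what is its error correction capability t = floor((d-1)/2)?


Code parameters: [[248, 2, 11]], distance d = 11.
Number of correctable errors = floor((d-1)/2)
= floor((11 - 1)/2)
= floor(10/2)
= 5

5


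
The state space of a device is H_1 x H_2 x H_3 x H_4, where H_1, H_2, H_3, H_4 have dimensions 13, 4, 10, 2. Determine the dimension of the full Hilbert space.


dim(H_1 x H_2 x H_3 x H_4) = 13 * 4 * 10 * 2
= 52 * 10 * 2
= 520 * 2
= 1040

1040


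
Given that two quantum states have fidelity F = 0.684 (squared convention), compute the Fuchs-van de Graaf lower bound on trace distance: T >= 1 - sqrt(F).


Fuchs-van de Graaf (squared-fidelity convention): 1 - sqrt(F) <= T <= sqrt(1 - F).
Lower bound: T >= 1 - sqrt(F)
sqrt(F) = sqrt(0.684) = 0.8270
T >= 1 - 0.8270
T >= 0.1730

0.1730


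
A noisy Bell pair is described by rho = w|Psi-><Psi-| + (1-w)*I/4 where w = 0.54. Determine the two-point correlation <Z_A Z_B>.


|Psi-> = (|01> - |10>)/sqrt(2)
For the pure Bell state, <Z_A Z_B> = -1 (Bell-state Pauli correlator).
The maximally-mixed part I/4 has tr(I/4 * P tensor P) = 0 for any traceless Pauli P.
So <Z_A Z_B>_rho = w * (-1) + (1 - w) * 0
= 0.54 * (-1)
= -0.5400

-0.5400


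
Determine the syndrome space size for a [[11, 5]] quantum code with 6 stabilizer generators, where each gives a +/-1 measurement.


Each stabilizer generator gives a binary (+1 or -1) measurement outcome.
With 6 independent generators:
Total syndromes = 2^6
= 64

64


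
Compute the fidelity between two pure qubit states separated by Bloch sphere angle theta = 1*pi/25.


For states separated by angle theta on Bloch sphere:
F = cos^2(theta/2)
theta = 1*pi/25 = 0.1257
theta/2 = 0.0628
cos(theta/2) = 0.9980
F = 0.9961

0.9961


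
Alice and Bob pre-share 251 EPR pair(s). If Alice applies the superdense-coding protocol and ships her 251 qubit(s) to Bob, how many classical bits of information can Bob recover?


Superdense coding allows 2 classical bits per shared entangled pair.
251 pair(s) -> 2 * 251 = 502 classical bits

502


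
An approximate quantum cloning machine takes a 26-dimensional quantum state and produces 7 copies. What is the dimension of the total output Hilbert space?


Output space = H^(tensor 7) where dim(H) = 26
dim = 26^7
= 676 (after 2 factors)
= 17576 (after 3 factors)
= 456976 (after 4 factors)
= 11881376 (after 5 factors)
= 308915776 (after 6 factors)
= 8031810176 (after 7 factors)
= 8031810176

8031810176


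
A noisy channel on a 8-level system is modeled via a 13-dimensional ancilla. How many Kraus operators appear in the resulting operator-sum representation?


Tracing out the environment in an orthonormal basis {|i>_E} gives Kraus operators K_i = <i|_E U |0>_E.
Number of Kraus operators = dim(H_env) = d_env
= 13

13


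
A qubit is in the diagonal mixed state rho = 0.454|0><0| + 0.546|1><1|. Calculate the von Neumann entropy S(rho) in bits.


S = -p*log2(p) - (1-p)*log2(1-p)
p = 0.4540, 1-p = 0.5460
= -0.4540 * log2(0.4540) - 0.5460 * log2(0.5460)
= -(-0.5172) - (-0.4767)
= 0.9939

0.9939


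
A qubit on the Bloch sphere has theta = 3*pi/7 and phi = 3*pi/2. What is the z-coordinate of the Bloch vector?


theta = 1.3464, phi = 4.7124
r_z = cos(theta) = 0.2225

0.2225


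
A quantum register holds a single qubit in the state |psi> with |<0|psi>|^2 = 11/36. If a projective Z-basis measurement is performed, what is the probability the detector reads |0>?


|alpha|^2 = 11/36 = 0.3056
|beta|^2 = 1 - 11/36 = 25/36 = 0.6944
P(|0>) = |alpha|^2 = 0.3056

0.3056


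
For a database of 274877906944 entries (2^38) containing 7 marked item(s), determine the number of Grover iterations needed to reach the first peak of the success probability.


After j Grover iterations the success probability is P(j) = sin^2((2j+1)*theta), where sin(theta) = sqrt(k/N).
N = 2^38 = 274877906944, k = 7
sin(theta) = sqrt(k/N) = 5.046370146e-06
theta = arcsin(sqrt(k/N)) = 5.046370146e-06 rad
P(j) reaches its first maximum when (2j+1)*theta is as close as possible to pi/2, i.e. j = round(pi/(4*theta) - 1/2).
pi/(4*theta) - 1/2 = 155635.7575
(For comparison, the common estimate pi/4 * sqrt(N/k) = 155636.2575; the exact maximiser is used here.)
Optimal iterations = 155636

155636


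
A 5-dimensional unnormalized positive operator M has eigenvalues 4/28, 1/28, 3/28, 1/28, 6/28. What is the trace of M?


tr(M) = sum of eigenvalues
= 4/28 + 1/28 + 3/28 + 1/28 + 6/28
= 15/28
= 0.5357

0.5357


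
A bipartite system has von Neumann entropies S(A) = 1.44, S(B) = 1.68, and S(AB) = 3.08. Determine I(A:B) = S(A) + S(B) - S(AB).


I(A:B) = S(A) + S(B) - S(AB)
= 1.44 + 1.68 - 3.08
= 0.0400

0.0400


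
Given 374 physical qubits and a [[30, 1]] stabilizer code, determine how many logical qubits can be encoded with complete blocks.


Each code block uses 30 physical qubits for 1 logical qubit(s).
Number of complete blocks = floor(374 / 30) = 12
Logical qubits = 12 * 1
= 12

12


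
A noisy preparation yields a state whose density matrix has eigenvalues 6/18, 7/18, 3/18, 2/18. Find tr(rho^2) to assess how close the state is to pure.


tr(rho^2) = sum of eigenvalues squared
= (6/18)^2 + (7/18)^2 + (3/18)^2 + (2/18)^2
= (36 + 49 + 9 + 4) / 324
= 98/324
= 0.3025

0.3025


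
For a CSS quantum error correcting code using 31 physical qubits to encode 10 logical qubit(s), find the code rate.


Code rate R = k/n
= 10/31
= 0.3226

0.3226


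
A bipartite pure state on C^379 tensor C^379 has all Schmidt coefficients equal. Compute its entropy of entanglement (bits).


For a maximally entangled state in d x d:
S = log2(d) = log2(379)
= 8.5661

8.5661


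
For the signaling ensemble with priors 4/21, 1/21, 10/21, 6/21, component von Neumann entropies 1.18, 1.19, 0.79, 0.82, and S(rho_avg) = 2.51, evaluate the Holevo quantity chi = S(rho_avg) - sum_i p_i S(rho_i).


chi = S(rho) - sum_i p_i * S(rho_i)
Weighted entropy = 4/21 * 1.18 + 1/21 * 1.19 + 10/21 * 0.79 + 6/21 * 0.82
= 0.8919
chi = 2.51 - 0.8919
= 1.6181

1.6181


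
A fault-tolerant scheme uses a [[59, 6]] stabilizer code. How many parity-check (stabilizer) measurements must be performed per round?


For an [[n,k]] stabilizer code:
Number of stabilizer generators = n - k
= 59 - 6
= 53

53


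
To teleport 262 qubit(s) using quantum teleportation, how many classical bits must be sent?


Quantum teleportation requires 2 classical bits per qubit teleported.
262 qubit(s) -> 2 * 262 = 524 classical bits

524


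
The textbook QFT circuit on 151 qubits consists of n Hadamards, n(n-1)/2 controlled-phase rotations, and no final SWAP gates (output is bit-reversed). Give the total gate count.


Hadamard gates: 151
Controlled rotations: n*(n-1)/2 = 151*150/2 = 11325
SWAP gates: 0 (omitted)
Total = 151 + 11325
= 11476

11476


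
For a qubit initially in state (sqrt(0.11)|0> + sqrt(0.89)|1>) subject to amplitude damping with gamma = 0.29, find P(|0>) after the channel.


For amplitude damping with parameter gamma on state sqrt(a)|0> + sqrt(b)|1>:
alpha^2 = 0.11, beta^2 = 0.89
P(|0>) = alpha^2 + gamma * beta^2
= 0.11 + 0.29 * 0.89
= 0.11 + 0.2581
= 0.3681

0.3681


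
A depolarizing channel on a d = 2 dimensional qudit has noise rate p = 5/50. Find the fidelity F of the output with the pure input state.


F = (1-p) + p/d
= (1 - 0.1000) + 0.1000/2
= 0.9000 + 0.0500
= 0.9500

0.9500


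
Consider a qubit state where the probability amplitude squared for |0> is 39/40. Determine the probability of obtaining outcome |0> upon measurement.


|alpha|^2 = 39/40 = 0.9750
|beta|^2 = 1 - 39/40 = 1/40 = 0.0250
P(|0>) = |alpha|^2 = 0.9750

0.9750


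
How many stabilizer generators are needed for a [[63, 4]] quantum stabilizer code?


For an [[n,k]] stabilizer code:
Number of stabilizer generators = n - k
= 63 - 4
= 59

59


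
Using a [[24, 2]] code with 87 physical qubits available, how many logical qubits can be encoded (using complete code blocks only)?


Each code block uses 24 physical qubits for 2 logical qubit(s).
Number of complete blocks = floor(87 / 24) = 3
Logical qubits = 3 * 2
= 6

6


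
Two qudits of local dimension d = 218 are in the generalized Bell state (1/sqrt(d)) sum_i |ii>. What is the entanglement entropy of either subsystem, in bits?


For a maximally entangled state in d x d:
S = log2(d) = log2(218)
= 7.7682

7.7682


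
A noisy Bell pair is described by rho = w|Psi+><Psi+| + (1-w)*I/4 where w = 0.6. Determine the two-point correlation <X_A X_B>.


|Psi+> = (|01> + |10>)/sqrt(2)
For the pure Bell state, <X_A X_B> = +1 (Bell-state Pauli correlator).
The maximally-mixed part I/4 has tr(I/4 * P tensor P) = 0 for any traceless Pauli P.
So <X_A X_B>_rho = w * (+1) + (1 - w) * 0
= 0.6 * (+1)
= 0.6000

0.6000


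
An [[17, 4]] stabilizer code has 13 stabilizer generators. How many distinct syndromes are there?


Each stabilizer generator gives a binary (+1 or -1) measurement outcome.
With 13 independent generators:
Total syndromes = 2^13
= 8192

8192


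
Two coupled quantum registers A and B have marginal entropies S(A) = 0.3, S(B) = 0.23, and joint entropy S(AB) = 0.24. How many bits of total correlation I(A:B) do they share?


I(A:B) = S(A) + S(B) - S(AB)
= 0.3 + 0.23 - 0.24
= 0.2900

0.2900


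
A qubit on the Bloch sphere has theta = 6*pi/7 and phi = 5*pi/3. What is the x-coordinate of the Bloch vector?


theta = 2.6928, phi = 5.2360
r_x = sin(theta)*cos(phi) = 0.4339 * 0.5000
r_x = 0.2169

0.2169


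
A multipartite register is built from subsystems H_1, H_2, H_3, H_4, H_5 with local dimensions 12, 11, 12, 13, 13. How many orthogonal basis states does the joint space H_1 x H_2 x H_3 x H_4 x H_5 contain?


dim(H_1 x H_2 x H_3 x H_4 x H_5) = 12 * 11 * 12 * 13 * 13
= 132 * 12 * 13 * 13
= 1584 * 13 * 13
= 20592 * 13
= 267696

267696


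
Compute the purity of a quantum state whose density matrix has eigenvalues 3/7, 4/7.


tr(rho^2) = sum of eigenvalues squared
= (3/7)^2 + (4/7)^2
= (9 + 16) / 49
= 25/49
= 0.5102

0.5102


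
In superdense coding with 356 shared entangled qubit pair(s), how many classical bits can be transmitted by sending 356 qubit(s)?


Superdense coding allows 2 classical bits per shared entangled pair.
356 pair(s) -> 2 * 356 = 712 classical bits

712


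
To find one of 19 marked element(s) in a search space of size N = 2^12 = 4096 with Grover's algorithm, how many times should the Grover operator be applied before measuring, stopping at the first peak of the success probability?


After j Grover iterations the success probability is P(j) = sin^2((2j+1)*theta), where sin(theta) = sqrt(k/N).
N = 2^12 = 4096, k = 19
sin(theta) = sqrt(k/N) = 0.06810779599
theta = arcsin(sqrt(k/N)) = 0.06816056116 rad
P(j) reaches its first maximum when (2j+1)*theta is as close as possible to pi/2, i.e. j = round(pi/(4*theta) - 1/2).
pi/(4*theta) - 1/2 = 11.0228
(For comparison, the common estimate pi/4 * sqrt(N/k) = 11.5317; the exact maximiser is used here.)
Optimal iterations = 11

11


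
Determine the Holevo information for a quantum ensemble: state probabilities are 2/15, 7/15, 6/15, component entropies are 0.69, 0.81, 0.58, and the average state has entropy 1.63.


chi = S(rho) - sum_i p_i * S(rho_i)
Weighted entropy = 2/15 * 0.69 + 7/15 * 0.81 + 6/15 * 0.58
= 0.7020
chi = 1.63 - 0.7020
= 0.9280

0.9280


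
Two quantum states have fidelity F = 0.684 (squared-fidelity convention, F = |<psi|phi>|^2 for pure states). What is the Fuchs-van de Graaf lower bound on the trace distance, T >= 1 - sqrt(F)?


Fuchs-van de Graaf (squared-fidelity convention): 1 - sqrt(F) <= T <= sqrt(1 - F).
Lower bound: T >= 1 - sqrt(F)
sqrt(F) = sqrt(0.684) = 0.8270
T >= 1 - 0.8270
T >= 0.1730

0.1730


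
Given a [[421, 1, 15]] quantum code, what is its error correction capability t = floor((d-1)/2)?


Code parameters: [[421, 1, 15]], distance d = 15.
Number of correctable errors = floor((d-1)/2)
= floor((15 - 1)/2)
= floor(14/2)
= 7

7


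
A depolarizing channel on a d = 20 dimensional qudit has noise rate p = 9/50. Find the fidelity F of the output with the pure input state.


F = (1-p) + p/d
= (1 - 0.1800) + 0.1800/20
= 0.8200 + 0.0090
= 0.8290

0.8290


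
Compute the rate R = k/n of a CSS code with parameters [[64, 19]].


Code rate R = k/n
= 19/64
= 0.2969

0.2969


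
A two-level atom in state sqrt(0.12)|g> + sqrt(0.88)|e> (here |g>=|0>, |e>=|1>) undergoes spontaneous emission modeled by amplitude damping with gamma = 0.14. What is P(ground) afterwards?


For amplitude damping with parameter gamma on state sqrt(a)|0> + sqrt(b)|1>:
alpha^2 = 0.12, beta^2 = 0.88
P(|0>) = alpha^2 + gamma * beta^2
= 0.12 + 0.14 * 0.88
= 0.12 + 0.1232
= 0.2432

0.2432


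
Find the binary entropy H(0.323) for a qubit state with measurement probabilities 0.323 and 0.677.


S = -p*log2(p) - (1-p)*log2(1-p)
p = 0.3230, 1-p = 0.6770
= -0.3230 * log2(0.3230) - 0.6770 * log2(0.6770)
= -(-0.5266) - (-0.3810)
= 0.9076

0.9076


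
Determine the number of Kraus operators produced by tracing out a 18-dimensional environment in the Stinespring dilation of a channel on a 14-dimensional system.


Tracing out the environment in an orthonormal basis {|i>_E} gives Kraus operators K_i = <i|_E U |0>_E.
Number of Kraus operators = dim(H_env) = d_env
= 18

18


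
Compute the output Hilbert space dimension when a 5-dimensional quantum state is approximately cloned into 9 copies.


Output space = H^(tensor 9) where dim(H) = 5
dim = 5^9
= 25 (after 2 factors)
= 125 (after 3 factors)
= 625 (after 4 factors)
= 3125 (after 5 factors)
= 15625 (after 6 factors)
= 78125 (after 7 factors)
= 390625 (after 8 factors)
= 1953125 (after 9 factors)
= 1953125

1953125


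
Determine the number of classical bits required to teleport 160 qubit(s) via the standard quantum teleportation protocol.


Quantum teleportation requires 2 classical bits per qubit teleported.
160 qubit(s) -> 2 * 160 = 320 classical bits

320


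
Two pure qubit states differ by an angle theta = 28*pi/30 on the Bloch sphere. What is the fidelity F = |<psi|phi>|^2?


For states separated by angle theta on Bloch sphere:
F = cos^2(theta/2)
theta = 28*pi/30 = 2.9322
theta/2 = 1.4661
cos(theta/2) = 0.1045
F = 0.0109

0.0109


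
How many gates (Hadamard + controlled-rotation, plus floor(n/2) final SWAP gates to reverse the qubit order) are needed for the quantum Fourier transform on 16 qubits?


Hadamard gates: 16
Controlled rotations: n*(n-1)/2 = 16*15/2 = 120
SWAP gates: floor(n/2) = floor(16/2) = 8
Total = 16 + 120 + 8
= 144

144


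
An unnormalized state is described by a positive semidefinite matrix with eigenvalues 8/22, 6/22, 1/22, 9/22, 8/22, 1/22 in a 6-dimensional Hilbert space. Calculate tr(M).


tr(M) = sum of eigenvalues
= 8/22 + 6/22 + 1/22 + 9/22 + 8/22 + 1/22
= 33/22
= 1.5000

1.5000


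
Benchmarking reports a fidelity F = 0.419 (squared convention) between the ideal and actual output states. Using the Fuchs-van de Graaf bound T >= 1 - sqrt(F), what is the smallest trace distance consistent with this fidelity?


Fuchs-van de Graaf (squared-fidelity convention): 1 - sqrt(F) <= T <= sqrt(1 - F).
Lower bound: T >= 1 - sqrt(F)
sqrt(F) = sqrt(0.419) = 0.6473
T >= 1 - 0.6473
T >= 0.3527

0.3527


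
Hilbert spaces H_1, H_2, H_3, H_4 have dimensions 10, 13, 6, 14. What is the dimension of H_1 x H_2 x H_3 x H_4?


dim(H_1 x H_2 x H_3 x H_4) = 10 * 13 * 6 * 14
= 130 * 6 * 14
= 780 * 14
= 10920

10920


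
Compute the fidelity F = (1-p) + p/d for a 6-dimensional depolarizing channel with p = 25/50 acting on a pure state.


F = (1-p) + p/d
= (1 - 0.5000) + 0.5000/6
= 0.5000 + 0.0833
= 0.5833

0.5833


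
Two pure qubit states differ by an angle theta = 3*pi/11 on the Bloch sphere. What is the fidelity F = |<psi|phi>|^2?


For states separated by angle theta on Bloch sphere:
F = cos^2(theta/2)
theta = 3*pi/11 = 0.8568
theta/2 = 0.4284
cos(theta/2) = 0.9096
F = 0.8274

0.8274


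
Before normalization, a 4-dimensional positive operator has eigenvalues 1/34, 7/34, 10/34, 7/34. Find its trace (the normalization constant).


tr(M) = sum of eigenvalues
= 1/34 + 7/34 + 10/34 + 7/34
= 25/34
= 0.7353

0.7353


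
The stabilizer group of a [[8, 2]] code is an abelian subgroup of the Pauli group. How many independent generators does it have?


For an [[n,k]] stabilizer code:
Number of stabilizer generators = n - k
= 8 - 2
= 6

6


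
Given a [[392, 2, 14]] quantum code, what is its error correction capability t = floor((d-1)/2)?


Code parameters: [[392, 2, 14]], distance d = 14.
Number of correctable errors = floor((d-1)/2)
= floor((14 - 1)/2)
= floor(13/2)
= 6

6


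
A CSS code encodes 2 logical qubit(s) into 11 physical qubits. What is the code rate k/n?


Code rate R = k/n
= 2/11
= 0.1818

0.1818


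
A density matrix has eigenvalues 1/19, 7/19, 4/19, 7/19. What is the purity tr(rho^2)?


tr(rho^2) = sum of eigenvalues squared
= (1/19)^2 + (7/19)^2 + (4/19)^2 + (7/19)^2
= (1 + 49 + 16 + 49) / 361
= 115/361
= 0.3186

0.3186


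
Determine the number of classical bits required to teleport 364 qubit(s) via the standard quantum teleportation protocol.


Quantum teleportation requires 2 classical bits per qubit teleported.
364 qubit(s) -> 2 * 364 = 728 classical bits

728


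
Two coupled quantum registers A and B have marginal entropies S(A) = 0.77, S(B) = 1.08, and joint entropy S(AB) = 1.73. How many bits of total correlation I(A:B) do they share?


I(A:B) = S(A) + S(B) - S(AB)
= 0.77 + 1.08 - 1.73
= 0.1200

0.1200


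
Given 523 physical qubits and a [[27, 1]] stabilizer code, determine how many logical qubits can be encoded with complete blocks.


Each code block uses 27 physical qubits for 1 logical qubit(s).
Number of complete blocks = floor(523 / 27) = 19
Logical qubits = 19 * 1
= 19

19


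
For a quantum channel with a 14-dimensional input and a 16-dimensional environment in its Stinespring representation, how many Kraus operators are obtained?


Tracing out the environment in an orthonormal basis {|i>_E} gives Kraus operators K_i = <i|_E U |0>_E.
Number of Kraus operators = dim(H_env) = d_env
= 16

16


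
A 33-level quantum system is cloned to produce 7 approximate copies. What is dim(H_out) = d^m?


Output space = H^(tensor 7) where dim(H) = 33
dim = 33^7
= 1089 (after 2 factors)
= 35937 (after 3 factors)
= 1185921 (after 4 factors)
= 39135393 (after 5 factors)
= 1291467969 (after 6 factors)
= 42618442977 (after 7 factors)
= 42618442977

42618442977


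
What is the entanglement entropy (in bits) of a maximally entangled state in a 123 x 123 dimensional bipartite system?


For a maximally entangled state in d x d:
S = log2(d) = log2(123)
= 6.9425

6.9425


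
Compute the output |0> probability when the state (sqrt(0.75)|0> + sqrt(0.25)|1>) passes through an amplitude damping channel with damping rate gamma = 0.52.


For amplitude damping with parameter gamma on state sqrt(a)|0> + sqrt(b)|1>:
alpha^2 = 0.75, beta^2 = 0.25
P(|0>) = alpha^2 + gamma * beta^2
= 0.75 + 0.52 * 0.25
= 0.75 + 0.1300
= 0.8800

0.8800


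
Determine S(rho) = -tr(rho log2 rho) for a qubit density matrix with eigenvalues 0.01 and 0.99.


S = -p*log2(p) - (1-p)*log2(1-p)
p = 0.0100, 1-p = 0.9900
= -0.0100 * log2(0.0100) - 0.9900 * log2(0.9900)
= -(-0.0664) - (-0.0144)
= 0.0808

0.0808


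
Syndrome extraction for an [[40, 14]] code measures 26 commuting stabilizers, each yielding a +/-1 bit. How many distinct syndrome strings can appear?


Each stabilizer generator gives a binary (+1 or -1) measurement outcome.
With 26 independent generators:
Total syndromes = 2^26
= 67108864

67108864


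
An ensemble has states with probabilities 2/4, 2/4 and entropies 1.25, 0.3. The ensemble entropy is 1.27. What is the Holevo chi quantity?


chi = S(rho) - sum_i p_i * S(rho_i)
Weighted entropy = 2/4 * 1.25 + 2/4 * 0.3
= 0.7750
chi = 1.27 - 0.7750
= 0.4950

0.4950


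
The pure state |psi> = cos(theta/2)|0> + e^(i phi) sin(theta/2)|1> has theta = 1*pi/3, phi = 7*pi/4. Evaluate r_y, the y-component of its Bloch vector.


theta = 1.0472, phi = 5.4978
r_y = sin(theta)*sin(phi) = 0.8660 * -0.7071
r_y = -0.6124

-0.6124


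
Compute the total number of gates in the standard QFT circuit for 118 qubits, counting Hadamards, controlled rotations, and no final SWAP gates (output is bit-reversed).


Hadamard gates: 118
Controlled rotations: n*(n-1)/2 = 118*117/2 = 6903
SWAP gates: 0 (omitted)
Total = 118 + 6903
= 7021

7021


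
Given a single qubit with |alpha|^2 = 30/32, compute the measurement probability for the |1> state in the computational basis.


|alpha|^2 = 30/32 = 0.9375
|beta|^2 = 1 - 30/32 = 2/32 = 0.0625
P(|1>) = |beta|^2 = 0.0625

0.0625


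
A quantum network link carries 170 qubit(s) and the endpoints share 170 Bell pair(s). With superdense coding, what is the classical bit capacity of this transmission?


Superdense coding allows 2 classical bits per shared entangled pair.
170 pair(s) -> 2 * 170 = 340 classical bits

340


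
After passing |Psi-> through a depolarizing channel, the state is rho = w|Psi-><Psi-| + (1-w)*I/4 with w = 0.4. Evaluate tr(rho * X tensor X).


|Psi-> = (|01> - |10>)/sqrt(2)
For the pure Bell state, <X_A X_B> = -1 (Bell-state Pauli correlator).
The maximally-mixed part I/4 has tr(I/4 * P tensor P) = 0 for any traceless Pauli P.
So <X_A X_B>_rho = w * (-1) + (1 - w) * 0
= 0.4 * (-1)
= -0.4000

-0.4000


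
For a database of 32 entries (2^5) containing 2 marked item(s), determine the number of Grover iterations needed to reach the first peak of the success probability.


After j Grover iterations the success probability is P(j) = sin^2((2j+1)*theta), where sin(theta) = sqrt(k/N).
N = 2^5 = 32, k = 2
sin(theta) = sqrt(k/N) = 0.25
theta = arcsin(sqrt(k/N)) = 0.2526802551 rad
P(j) reaches its first maximum when (2j+1)*theta is as close as possible to pi/2, i.e. j = round(pi/(4*theta) - 1/2).
pi/(4*theta) - 1/2 = 2.6083
(For comparison, the common estimate pi/4 * sqrt(N/k) = 3.1416; the exact maximiser is used here.)
Optimal iterations = 3

3


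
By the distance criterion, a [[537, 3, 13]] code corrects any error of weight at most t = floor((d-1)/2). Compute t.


Code parameters: [[537, 3, 13]], distance d = 13.
Number of correctable errors = floor((d-1)/2)
= floor((13 - 1)/2)
= floor(12/2)
= 6

6


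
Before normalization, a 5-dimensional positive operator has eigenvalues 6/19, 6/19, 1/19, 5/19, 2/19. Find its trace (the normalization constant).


tr(M) = sum of eigenvalues
= 6/19 + 6/19 + 1/19 + 5/19 + 2/19
= 20/19
= 1.0526

1.0526


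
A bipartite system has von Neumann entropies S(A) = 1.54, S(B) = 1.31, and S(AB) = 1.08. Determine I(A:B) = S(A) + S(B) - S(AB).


I(A:B) = S(A) + S(B) - S(AB)
= 1.54 + 1.31 - 1.08
= 1.7700

1.7700


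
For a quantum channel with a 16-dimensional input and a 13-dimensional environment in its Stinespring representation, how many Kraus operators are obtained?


Tracing out the environment in an orthonormal basis {|i>_E} gives Kraus operators K_i = <i|_E U |0>_E.
Number of Kraus operators = dim(H_env) = d_env
= 13

13


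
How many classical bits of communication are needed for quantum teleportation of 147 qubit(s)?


Quantum teleportation requires 2 classical bits per qubit teleported.
147 qubit(s) -> 2 * 147 = 294 classical bits

294


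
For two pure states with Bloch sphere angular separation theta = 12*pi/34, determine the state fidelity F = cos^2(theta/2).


For states separated by angle theta on Bloch sphere:
F = cos^2(theta/2)
theta = 12*pi/34 = 1.1088
theta/2 = 0.5544
cos(theta/2) = 0.8502
F = 0.7229

0.7229


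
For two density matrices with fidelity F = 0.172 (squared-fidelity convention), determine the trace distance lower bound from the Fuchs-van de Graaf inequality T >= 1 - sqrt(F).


Fuchs-van de Graaf (squared-fidelity convention): 1 - sqrt(F) <= T <= sqrt(1 - F).
Lower bound: T >= 1 - sqrt(F)
sqrt(F) = sqrt(0.172) = 0.4147
T >= 1 - 0.4147
T >= 0.5853

0.5853


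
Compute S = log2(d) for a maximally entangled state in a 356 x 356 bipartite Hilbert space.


For a maximally entangled state in d x d:
S = log2(d) = log2(356)
= 8.4757

8.4757


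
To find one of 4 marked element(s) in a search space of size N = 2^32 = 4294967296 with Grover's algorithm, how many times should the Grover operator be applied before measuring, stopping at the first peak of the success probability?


After j Grover iterations the success probability is P(j) = sin^2((2j+1)*theta), where sin(theta) = sqrt(k/N).
N = 2^32 = 4294967296, k = 4
sin(theta) = sqrt(k/N) = 3.051757812e-05
theta = arcsin(sqrt(k/N)) = 3.051757813e-05 rad
P(j) reaches its first maximum when (2j+1)*theta is as close as possible to pi/2, i.e. j = round(pi/(4*theta) - 1/2).
pi/(4*theta) - 1/2 = 25735.4270
(For comparison, the common estimate pi/4 * sqrt(N/k) = 25735.9270; the exact maximiser is used here.)
Optimal iterations = 25735

25735


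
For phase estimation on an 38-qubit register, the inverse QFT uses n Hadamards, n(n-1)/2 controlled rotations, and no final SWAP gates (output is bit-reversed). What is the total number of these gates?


Hadamard gates: 38
Controlled rotations: n*(n-1)/2 = 38*37/2 = 703
SWAP gates: 0 (omitted)
Total = 38 + 703
= 741

741
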